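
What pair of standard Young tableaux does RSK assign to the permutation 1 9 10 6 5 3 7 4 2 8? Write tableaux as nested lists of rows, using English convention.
P = [[1, 2, 4, 8], [3, 7], [5, 10], [6], [9]], Q = [[1, 2, 3, 10], [4, 7], [5, 8], [6], [9]]

Insert each entry of the permutation into P by Schensted row insertion, recording in Q the position of each new cell.

After inserting 1: P = [[1]].
After inserting 9: P = [[1, 9]].
After inserting 10: P = [[1, 9, 10]].
After inserting 6: P = [[1, 6, 10], [9]].
After inserting 5: P = [[1, 5, 10], [6], [9]].
After inserting 3: P = [[1, 3, 10], [5], [6], [9]].
After inserting 7: P = [[1, 3, 7], [5, 10], [6], [9]].
After inserting 4: P = [[1, 3, 4], [5, 7], [6, 10], [9]].
After inserting 2: P = [[1, 2, 4], [3, 7], [5, 10], [6], [9]].
After inserting 8: P = [[1, 2, 4, 8], [3, 7], [5, 10], [6], [9]].

So P = [[1, 2, 4, 8], [3, 7], [5, 10], [6], [9]], Q = [[1, 2, 3, 10], [4, 7], [5, 8], [6], [9]].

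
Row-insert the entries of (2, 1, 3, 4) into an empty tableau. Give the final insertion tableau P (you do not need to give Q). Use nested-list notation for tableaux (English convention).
P = [[1, 3, 4], [2]]

Insert 2: appended to row 1. P = [[2]].
Insert 1: 1 bumps 2 from row 1; 2 starts row 2. P = [[1], [2]].
Insert 3: appended to row 1. P = [[1, 3], [2]].
Insert 4: appended to row 1. P = [[1, 3, 4], [2]].

So P = [[1, 3, 4], [2]].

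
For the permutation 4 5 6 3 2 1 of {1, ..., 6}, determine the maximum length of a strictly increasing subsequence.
3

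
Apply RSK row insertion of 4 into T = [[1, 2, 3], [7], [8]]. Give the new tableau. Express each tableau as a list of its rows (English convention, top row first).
[[1, 2, 3, 4], [7], [8]]

4 is larger than every entry of row 1, so it is appended to row 1. The new tableau is [[1, 2, 3, 4], [7], [8]].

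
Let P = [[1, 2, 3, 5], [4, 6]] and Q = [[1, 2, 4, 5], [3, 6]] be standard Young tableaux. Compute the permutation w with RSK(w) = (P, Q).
1 4 2 3 6 5

Reverse the RSK construction: for i from n down to 1, find the cell of Q containing i, remove the entry at that cell from P, and reverse-bump it up through P; the value ejected from row 1 is w(i).

Step i=6: Q has 6 at row 2, column 2; remove 6 from row 2 of P and reverse-bump: 6 enters row 1 and ejects 5. So w(6) = 5. P is now [[1, 2, 3, 6], [4]].
Step i=5: Q has 5 at row 1, column 4; remove that cell from P, ejecting 6. So w(5) = 6. P is now [[1, 2, 3], [4]].
Step i=4: Q has 4 at row 1, column 3; remove that cell from P, ejecting 3. So w(4) = 3. P is now [[1, 2], [4]].
Step i=3: Q has 3 at row 2, column 1; remove 4 from row 2 of P and reverse-bump: 4 enters row 1 and ejects 2. So w(3) = 2. P is now [[1, 4]].
Step i=2: Q has 2 at row 1, column 2; remove that cell from P, ejecting 4. So w(2) = 4. P is now [[1]].
Step i=1: Q has 1 at row 1, column 1; remove that cell from P, ejecting 1. So w(1) = 1. P is now [].

So w = 1 4 2 3 6 5.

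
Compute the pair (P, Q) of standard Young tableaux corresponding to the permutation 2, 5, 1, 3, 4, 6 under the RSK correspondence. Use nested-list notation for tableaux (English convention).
P = [[1, 3, 4, 6], [2, 5]], Q = [[1, 2, 5, 6], [3, 4]]

Insert each entry of the permutation into P by Schensted row insertion, recording in Q the position of each new cell.

Insert 2: appended to row 1. P = [[2]], Q = [[1]].
Insert 5: appended to row 1. P = [[2, 5]], Q = [[1, 2]].
Insert 1: 1 bumps 2 from row 1; 2 starts row 2. P = [[1, 5], [2]], Q = [[1, 2], [3]].
Insert 3: 3 bumps 5 from row 1; 5 appends to row 2. P = [[1, 3], [2, 5]], Q = [[1, 2], [3, 4]].
Insert 4: appended to row 1. P = [[1, 3, 4], [2, 5]], Q = [[1, 2, 5], [3, 4]].
Insert 6: appended to row 1. P = [[1, 3, 4, 6], [2, 5]], Q = [[1, 2, 5, 6], [3, 4]].

So P = [[1, 3, 4, 6], [2, 5]], Q = [[1, 2, 5, 6], [3, 4]].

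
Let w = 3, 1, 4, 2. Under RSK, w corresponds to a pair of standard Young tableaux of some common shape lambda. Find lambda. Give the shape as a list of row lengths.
[2, 2]

RSK row insertion gives P = [[1, 2], [3, 4]], which has shape [2, 2].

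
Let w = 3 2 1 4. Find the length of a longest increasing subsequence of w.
2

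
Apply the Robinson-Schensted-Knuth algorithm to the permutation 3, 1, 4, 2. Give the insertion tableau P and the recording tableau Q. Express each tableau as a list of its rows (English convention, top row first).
Insert each entry of the permutation into P by Schensted row insertion, recording in Q the position of each new cell.

Insert 3: appended to row 1. P = [[3]], Q = [[1]].
Insert 1: 1 bumps 3 from row 1; 3 starts row 2. P = [[1], [3]], Q = [[1], [2]].
Insert 4: appended to row 1. P = [[1, 4], [3]], Q = [[1, 3], [2]].
Insert 2: 2 bumps 4 from row 1; 4 appends to row 2. P = [[1, 2], [3, 4]], Q = [[1, 3], [2, 4]].

So P = [[1, 2], [3, 4]], Q = [[1, 3], [2, 4]].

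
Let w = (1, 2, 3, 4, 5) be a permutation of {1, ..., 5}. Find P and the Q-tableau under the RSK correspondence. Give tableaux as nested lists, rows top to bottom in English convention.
P = [[1, 2, 3, 4, 5]], Q = [[1, 2, 3, 4, 5]]

Insert each entry of the permutation into P by Schensted row insertion, recording in Q the position of each new cell.

Insert 1: appended to row 1. P = [[1]].
Insert 2: appended to row 1. P = [[1, 2]].
Insert 3: appended to row 1. P = [[1, 2, 3]].
Insert 4: appended to row 1. P = [[1, 2, 3, 4]].
Insert 5: appended to row 1. P = [[1, 2, 3, 4, 5]].

So P = [[1, 2, 3, 4, 5]], Q = [[1, 2, 3, 4, 5]].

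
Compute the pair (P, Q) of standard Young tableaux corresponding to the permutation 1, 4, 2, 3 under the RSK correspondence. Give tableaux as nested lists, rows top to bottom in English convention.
P = [[1, 2, 3], [4]], Q = [[1, 2, 4], [3]]

Insert each entry of the permutation into P by Schensted row insertion, recording in Q the position of each new cell.

Insert 1: appended to row 1. P = [[1]], Q = [[1]].
Insert 4: appended to row 1. P = [[1, 4]], Q = [[1, 2]].
Insert 2: 2 bumps 4 from row 1; 4 starts row 2. P = [[1, 2], [4]], Q = [[1, 2], [3]].
Insert 3: appended to row 1. P = [[1, 2, 3], [4]], Q = [[1, 2, 4], [3]].

So P = [[1, 2, 3], [4]], Q = [[1, 2, 4], [3]].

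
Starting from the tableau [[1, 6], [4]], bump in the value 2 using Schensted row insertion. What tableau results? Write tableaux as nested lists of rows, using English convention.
[[1, 2], [4, 6]]

In row 1, 2 replaces 6 (the leftmost entry greater than 2); 6 is bumped to row 2. 6 is appended to row 2. The new tableau is [[1, 2], [4, 6]].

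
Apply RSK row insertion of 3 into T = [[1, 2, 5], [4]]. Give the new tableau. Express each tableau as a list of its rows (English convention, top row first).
[[1, 2, 3], [4, 5]]

In row 1, 3 replaces 5 (the leftmost entry greater than 3); 5 is bumped to row 2. 5 is appended to row 2. The new tableau is [[1, 2, 3], [4, 5]].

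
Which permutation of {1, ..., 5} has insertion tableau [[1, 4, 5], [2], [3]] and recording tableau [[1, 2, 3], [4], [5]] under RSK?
Reverse the RSK construction: for i from n down to 1, find the cell of Q containing i, remove the entry at that cell from P, and reverse-bump it up through P; the value ejected from row 1 is w(i).

Step i=5: Q has 5 at row 3, column 1; remove 3 from row 3 of P and reverse-bump: 3 enters row 2 and ejects 2; 2 enters row 1 and ejects 1. So w(5) = 1. P is now [[2, 4, 5], [3]].
Step i=4: Q has 4 at row 2, column 1; remove 3 from row 2 of P and reverse-bump: 3 enters row 1 and ejects 2. So w(4) = 2. P is now [[3, 4, 5]].
Step i=3: Q has 3 at row 1, column 3; remove that cell from P, ejecting 5. So w(3) = 5. P is now [[3, 4]].
Step i=2: Q has 2 at row 1, column 2; remove that cell from P, ejecting 4. So w(2) = 4. P is now [[3]].
Step i=1: Q has 1 at row 1, column 1; remove that cell from P, ejecting 3. So w(1) = 3. P is now [].

So w = 3 4 5 2 1.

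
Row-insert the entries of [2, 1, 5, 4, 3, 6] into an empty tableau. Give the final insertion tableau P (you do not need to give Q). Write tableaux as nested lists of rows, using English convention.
Insert 2: appended to row 1. P = [[2]].
Insert 1: 1 bumps 2 from row 1; 2 starts row 2. P = [[1], [2]].
Insert 5: appended to row 1. P = [[1, 5], [2]].
Insert 4: 4 bumps 5 from row 1; 5 appends to row 2. P = [[1, 4], [2, 5]].
Insert 3: 3 bumps 4 from row 1; 4 bumps 5 from row 2; 5 starts row 3. P = [[1, 3], [2, 4], [5]].
Insert 6: appended to row 1. P = [[1, 3, 6], [2, 4], [5]].

So P = [[1, 3, 6], [2, 4], [5]].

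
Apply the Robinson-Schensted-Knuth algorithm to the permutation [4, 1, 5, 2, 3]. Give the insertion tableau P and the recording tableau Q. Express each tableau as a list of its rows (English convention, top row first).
P = [[1, 2, 3], [4, 5]], Q = [[1, 3, 5], [2, 4]]

Insert each entry of the permutation into P by Schensted row insertion, recording in Q the position of each new cell.

Insert 4: appended to row 1. P = [[4]].
Insert 1: 1 bumps 4 from row 1; 4 starts row 2. P = [[1], [4]].
Insert 5: appended to row 1. P = [[1, 5], [4]].
Insert 2: 2 bumps 5 from row 1; 5 appends to row 2. P = [[1, 2], [4, 5]].
Insert 3: appended to row 1. P = [[1, 2, 3], [4, 5]].

So P = [[1, 2, 3], [4, 5]], Q = [[1, 3, 5], [2, 4]].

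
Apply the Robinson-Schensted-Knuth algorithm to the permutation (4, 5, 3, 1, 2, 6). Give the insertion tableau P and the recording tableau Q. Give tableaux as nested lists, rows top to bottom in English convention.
P = [[1, 2, 6], [3, 5], [4]], Q = [[1, 2, 6], [3, 5], [4]]

Insert each entry of the permutation into P by Schensted row insertion, recording in Q the position of each new cell.

Insert 4: appended to row 1. P = [[4]].
Insert 5: appended to row 1. P = [[4, 5]].
Insert 3: 3 bumps 4 from row 1; 4 starts row 2. P = [[3, 5], [4]].
Insert 1: 1 bumps 3 from row 1; 3 bumps 4 from row 2; 4 starts row 3. P = [[1, 5], [3], [4]].
Insert 2: 2 bumps 5 from row 1; 5 appends to row 2. P = [[1, 2], [3, 5], [4]].
Insert 6: appended to row 1. P = [[1, 2, 6], [3, 5], [4]].

So P = [[1, 2, 6], [3, 5], [4]], Q = [[1, 2, 6], [3, 5], [4]].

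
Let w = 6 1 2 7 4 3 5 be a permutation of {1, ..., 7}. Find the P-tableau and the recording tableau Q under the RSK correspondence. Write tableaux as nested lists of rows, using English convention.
Insert each entry of the permutation into P by Schensted row insertion, recording in Q the position of each new cell.

After inserting 6: P = [[6]].
After inserting 1: P = [[1], [6]].
After inserting 2: P = [[1, 2], [6]].
After inserting 7: P = [[1, 2, 7], [6]].
After inserting 4: P = [[1, 2, 4], [6, 7]].
After inserting 3: P = [[1, 2, 3], [4, 7], [6]].
After inserting 5: P = [[1, 2, 3, 5], [4, 7], [6]].

So P = [[1, 2, 3, 5], [4, 7], [6]], Q = [[1, 3, 4, 7], [2, 5], [6]].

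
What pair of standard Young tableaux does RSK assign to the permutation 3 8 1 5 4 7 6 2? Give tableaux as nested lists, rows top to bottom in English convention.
Insert each entry of the permutation into P by Schensted row insertion, recording in Q the position of each new cell.

Insert 3: appended to row 1. P = [[3]].
Insert 8: appended to row 1. P = [[3, 8]].
Insert 1: 1 bumps 3 from row 1; 3 starts row 2. P = [[1, 8], [3]].
Insert 5: 5 bumps 8 from row 1; 8 appends to row 2. P = [[1, 5], [3, 8]].
Insert 4: 4 bumps 5 from row 1; 5 bumps 8 from row 2; 8 starts row 3. P = [[1, 4], [3, 5], [8]].
Insert 7: appended to row 1. P = [[1, 4, 7], [3, 5], [8]].
Insert 6: 6 bumps 7 from row 1; 7 appends to row 2. P = [[1, 4, 6], [3, 5, 7], [8]].
Insert 2: 2 bumps 4 from row 1; 4 bumps 5 from row 2; 5 bumps 8 from row 3; 8 starts row 4. P = [[1, 2, 6], [3, 4, 7], [5], [8]].

So P = [[1, 2, 6], [3, 4, 7], [5], [8]], Q = [[1, 2, 6], [3, 4, 7], [5], [8]].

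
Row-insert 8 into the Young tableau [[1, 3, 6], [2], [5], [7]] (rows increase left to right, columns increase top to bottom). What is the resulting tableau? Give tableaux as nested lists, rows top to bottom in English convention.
8 is larger than every entry of row 1, so it is appended to row 1. The new tableau is [[1, 3, 6, 8], [2], [5], [7]].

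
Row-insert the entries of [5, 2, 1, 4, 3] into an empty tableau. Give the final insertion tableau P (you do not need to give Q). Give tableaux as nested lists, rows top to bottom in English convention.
After inserting 5: P = [[5]].
After inserting 2: P = [[2], [5]].
After inserting 1: P = [[1], [2], [5]].
After inserting 4: P = [[1, 4], [2], [5]].
After inserting 3: P = [[1, 3], [2, 4], [5]].

So P = [[1, 3], [2, 4], [5]].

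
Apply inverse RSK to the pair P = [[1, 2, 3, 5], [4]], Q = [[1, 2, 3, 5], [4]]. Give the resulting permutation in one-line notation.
1 2 4 3 5

Reverse the RSK construction: for i from n down to 1, find the cell of Q containing i, remove the entry at that cell from P, and reverse-bump it up through P; the value ejected from row 1 is w(i).

Step i=5: Q has 5 at row 1, column 4; remove that cell from P, ejecting 5. So w(5) = 5. P is now [[1, 2, 3], [4]].
Step i=4: Q has 4 at row 2, column 1; remove 4 from row 2 of P and reverse-bump: 4 enters row 1 and ejects 3. So w(4) = 3. P is now [[1, 2, 4]].
Step i=3: Q has 3 at row 1, column 3; remove that cell from P, ejecting 4. So w(3) = 4. P is now [[1, 2]].
Step i=2: Q has 2 at row 1, column 2; remove that cell from P, ejecting 2. So w(2) = 2. P is now [[1]].
Step i=1: Q has 1 at row 1, column 1; remove that cell from P, ejecting 1. So w(1) = 1. P is now [].

So w = 1 2 4 3 5.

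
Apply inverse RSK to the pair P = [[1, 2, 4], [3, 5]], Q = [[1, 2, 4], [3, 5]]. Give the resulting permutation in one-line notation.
Reverse the RSK construction: for i from n down to 1, find the cell of Q containing i, remove the entry at that cell from P, and reverse-bump it up through P; the value ejected from row 1 is w(i).

Step i=5: Q has 5 at row 2, column 2; remove 5 from row 2 of P and reverse-bump: 5 enters row 1 and ejects 4. So w(5) = 4. P is now [[1, 2, 5], [3]].
Step i=4: Q has 4 at row 1, column 3; remove that cell from P, ejecting 5. So w(4) = 5. P is now [[1, 2], [3]].
Step i=3: Q has 3 at row 2, column 1; remove 3 from row 2 of P and reverse-bump: 3 enters row 1 and ejects 2. So w(3) = 2. P is now [[1, 3]].
Step i=2: Q has 2 at row 1, column 2; remove that cell from P, ejecting 3. So w(2) = 3. P is now [[1]].
Step i=1: Q has 1 at row 1, column 1; remove that cell from P, ejecting 1. So w(1) = 1. P is now [].

So w = 1 3 2 5 4.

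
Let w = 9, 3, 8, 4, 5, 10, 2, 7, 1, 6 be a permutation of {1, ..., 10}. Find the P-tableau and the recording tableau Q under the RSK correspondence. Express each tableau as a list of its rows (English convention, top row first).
P = [[1, 4, 5, 6], [2, 7], [3, 10], [8], [9]], Q = [[1, 3, 5, 6], [2, 8], [4, 10], [7], [9]]

Insert each entry of the permutation into P by Schensted row insertion, recording in Q the position of each new cell.

Insert 9: appended to row 1. P = [[9]], Q = [[1]].
Insert 3: 3 bumps 9 from row 1; 9 starts row 2. P = [[3], [9]], Q = [[1], [2]].
Insert 8: appended to row 1. P = [[3, 8], [9]], Q = [[1, 3], [2]].
Insert 4: 4 bumps 8 from row 1; 8 bumps 9 from row 2; 9 starts row 3. P = [[3, 4], [8], [9]], Q = [[1, 3], [2], [4]].
Insert 5: appended to row 1. P = [[3, 4, 5], [8], [9]], Q = [[1, 3, 5], [2], [4]].
Insert 10: appended to row 1. P = [[3, 4, 5, 10], [8], [9]], Q = [[1, 3, 5, 6], [2], [4]].
Insert 2: 2 bumps 3 from row 1; 3 bumps 8 from row 2; 8 bumps 9 from row 3; 9 starts row 4. P = [[2, 4, 5, 10], [3], [8], [9]], Q = [[1, 3, 5, 6], [2], [4], [7]].
Insert 7: 7 bumps 10 from row 1; 10 appends to row 2. P = [[2, 4, 5, 7], [3, 10], [8], [9]], Q = [[1, 3, 5, 6], [2, 8], [4], [7]].
Insert 1: 1 bumps 2 from row 1; 2 bumps 3 from row 2; 3 bumps 8 from row 3; 8 bumps 9 from row 4; 9 starts row 5. P = [[1, 4, 5, 7], [2, 10], [3], [8], [9]], Q = [[1, 3, 5, 6], [2, 8], [4], [7], [9]].
Insert 6: 6 bumps 7 from row 1; 7 bumps 10 from row 2; 10 appends to row 3. P = [[1, 4, 5, 6], [2, 7], [3, 10], [8], [9]], Q = [[1, 3, 5, 6], [2, 8], [4, 10], [7], [9]].

So P = [[1, 4, 5, 6], [2, 7], [3, 10], [8], [9]], Q = [[1, 3, 5, 6], [2, 8], [4, 10], [7], [9]].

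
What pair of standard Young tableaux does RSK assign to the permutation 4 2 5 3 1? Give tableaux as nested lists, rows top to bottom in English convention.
Insert each entry of the permutation into P by Schensted row insertion, recording in Q the position of each new cell.

Insert 4: appended to row 1. P = [[4]].
Insert 2: 2 bumps 4 from row 1; 4 starts row 2. P = [[2], [4]].
Insert 5: appended to row 1. P = [[2, 5], [4]].
Insert 3: 3 bumps 5 from row 1; 5 appends to row 2. P = [[2, 3], [4, 5]].
Insert 1: 1 bumps 2 from row 1; 2 bumps 4 from row 2; 4 starts row 3. P = [[1, 3], [2, 5], [4]].

So P = [[1, 3], [2, 5], [4]], Q = [[1, 3], [2, 4], [5]].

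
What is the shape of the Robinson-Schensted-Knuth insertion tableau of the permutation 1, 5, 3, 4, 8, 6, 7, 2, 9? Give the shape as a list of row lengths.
RSK row insertion gives P = [[1, 2, 4, 6, 7, 9], [3, 8], [5]], which has shape [6, 2, 1].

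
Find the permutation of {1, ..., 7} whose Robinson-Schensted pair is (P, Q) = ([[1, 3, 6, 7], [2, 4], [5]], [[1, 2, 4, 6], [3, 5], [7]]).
2 5 1 6 4 7 3

Reverse the RSK construction: for i from n down to 1, find the cell of Q containing i, remove the entry at that cell from P, and reverse-bump it up through P; the value ejected from row 1 is w(i).

Step i=7: Q has 7 at row 3, column 1; remove 5 from row 3 of P and reverse-bump: 5 enters row 2 and ejects 4; 4 enters row 1 and ejects 3. So w(7) = 3. P is now [[1, 4, 6, 7], [2, 5]].
Step i=6: Q has 6 at row 1, column 4; remove that cell from P, ejecting 7. So w(6) = 7. P is now [[1, 4, 6], [2, 5]].
Step i=5: Q has 5 at row 2, column 2; remove 5 from row 2 of P and reverse-bump: 5 enters row 1 and ejects 4. So w(5) = 4. P is now [[1, 5, 6], [2]].
Step i=4: Q has 4 at row 1, column 3; remove that cell from P, ejecting 6. So w(4) = 6. P is now [[1, 5], [2]].
Step i=3: Q has 3 at row 2, column 1; remove 2 from row 2 of P and reverse-bump: 2 enters row 1 and ejects 1. So w(3) = 1. P is now [[2, 5]].
Step i=2: Q has 2 at row 1, column 2; remove that cell from P, ejecting 5. So w(2) = 5. P is now [[2]].
Step i=1: Q has 1 at row 1, column 1; remove that cell from P, ejecting 2. So w(1) = 2. P is now [].

So w = 2 5 1 6 4 7 3.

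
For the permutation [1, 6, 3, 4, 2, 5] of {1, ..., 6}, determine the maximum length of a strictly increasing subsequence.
4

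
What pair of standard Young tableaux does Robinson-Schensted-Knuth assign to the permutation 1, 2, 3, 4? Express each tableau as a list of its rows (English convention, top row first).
P = [[1, 2, 3, 4]], Q = [[1, 2, 3, 4]]

Insert each entry of the permutation into P by Schensted row insertion, recording in Q the position of each new cell.

Insert 1: appended to row 1. P = [[1]].
Insert 2: appended to row 1. P = [[1, 2]].
Insert 3: appended to row 1. P = [[1, 2, 3]].
Insert 4: appended to row 1. P = [[1, 2, 3, 4]].

So P = [[1, 2, 3, 4]], Q = [[1, 2, 3, 4]].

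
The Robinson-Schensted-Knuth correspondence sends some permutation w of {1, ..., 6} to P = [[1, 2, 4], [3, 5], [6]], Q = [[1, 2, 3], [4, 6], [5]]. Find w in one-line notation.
Reverse the RSK construction: for i from n down to 1, find the cell of Q containing i, remove the entry at that cell from P, and reverse-bump it up through P; the value ejected from row 1 is w(i).

Step i=6: Q has 6 at row 2, column 2; remove 5 from row 2 of P and reverse-bump: 5 enters row 1 and ejects 4. So w(6) = 4. P is now [[1, 2, 5], [3], [6]].
Step i=5: Q has 5 at row 3, column 1; remove 6 from row 3 of P and reverse-bump: 6 enters row 2 and ejects 3; 3 enters row 1 and ejects 2. So w(5) = 2. P is now [[1, 3, 5], [6]].
Step i=4: Q has 4 at row 2, column 1; remove 6 from row 2 of P and reverse-bump: 6 enters row 1 and ejects 5. So w(4) = 5. P is now [[1, 3, 6]].
Step i=3: Q has 3 at row 1, column 3; remove that cell from P, ejecting 6. So w(3) = 6. P is now [[1, 3]].
Step i=2: Q has 2 at row 1, column 2; remove that cell from P, ejecting 3. So w(2) = 3. P is now [[1]].
Step i=1: Q has 1 at row 1, column 1; remove that cell from P, ejecting 1. So w(1) = 1. P is now [].

So w = 1 3 6 5 2 4.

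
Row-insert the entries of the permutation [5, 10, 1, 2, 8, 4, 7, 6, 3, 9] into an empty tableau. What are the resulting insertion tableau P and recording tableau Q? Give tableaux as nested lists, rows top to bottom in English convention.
Insert each entry of the permutation into P by Schensted row insertion, recording in Q the position of each new cell.

Insert 5: appended to row 1. P = [[5]].
Insert 10: appended to row 1. P = [[5, 10]].
Insert 1: 1 bumps 5 from row 1; 5 starts row 2. P = [[1, 10], [5]].
Insert 2: 2 bumps 10 from row 1; 10 appends to row 2. P = [[1, 2], [5, 10]].
Insert 8: appended to row 1. P = [[1, 2, 8], [5, 10]].
Insert 4: 4 bumps 8 from row 1; 8 bumps 10 from row 2; 10 starts row 3. P = [[1, 2, 4], [5, 8], [10]].
Insert 7: appended to row 1. P = [[1, 2, 4, 7], [5, 8], [10]].
Insert 6: 6 bumps 7 from row 1; 7 bumps 8 from row 2; 8 bumps 10 from row 3; 10 starts row 4. P = [[1, 2, 4, 6], [5, 7], [8], [10]].
Insert 3: 3 bumps 4 from row 1; 4 bumps 5 from row 2; 5 bumps 8 from row 3; 8 bumps 10 from row 4; 10 starts row 5. P = [[1, 2, 3, 6], [4, 7], [5], [8], [10]].
Insert 9: appended to row 1. P = [[1, 2, 3, 6, 9], [4, 7], [5], [8], [10]].

So P = [[1, 2, 3, 6, 9], [4, 7], [5], [8], [10]], Q = [[1, 2, 5, 7, 10], [3, 4], [6], [8], [9]].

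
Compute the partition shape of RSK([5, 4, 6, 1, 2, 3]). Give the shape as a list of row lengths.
Row-insert each entry into an empty tableau.

After inserting 5: P = [[5]].
After inserting 4: P = [[4], [5]].
After inserting 6: P = [[4, 6], [5]].
After inserting 1: P = [[1, 6], [4], [5]].
After inserting 2: P = [[1, 2], [4, 6], [5]].
After inserting 3: P = [[1, 2, 3], [4, 6], [5]].

The final insertion tableau P = [[1, 2, 3], [4, 6], [5]] has shape [3, 2, 1].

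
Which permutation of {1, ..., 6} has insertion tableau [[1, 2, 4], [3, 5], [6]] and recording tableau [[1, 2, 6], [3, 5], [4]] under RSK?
3 6 5 1 2 4

Reverse the RSK construction: for i from n down to 1, find the cell of Q containing i, remove the entry at that cell from P, and reverse-bump it up through P; the value ejected from row 1 is w(i).

Step i=6: Q has 6 at row 1, column 3; remove that cell from P, ejecting 4. So w(6) = 4. P is now [[1, 2], [3, 5], [6]].
Step i=5: Q has 5 at row 2, column 2; remove 5 from row 2 of P and reverse-bump: 5 enters row 1 and ejects 2. So w(5) = 2. P is now [[1, 5], [3], [6]].
Step i=4: Q has 4 at row 3, column 1; remove 6 from row 3 of P and reverse-bump: 6 enters row 2 and ejects 3; 3 enters row 1 and ejects 1. So w(4) = 1. P is now [[3, 5], [6]].
Step i=3: Q has 3 at row 2, column 1; remove 6 from row 2 of P and reverse-bump: 6 enters row 1 and ejects 5. So w(3) = 5. P is now [[3, 6]].
Step i=2: Q has 2 at row 1, column 2; remove that cell from P, ejecting 6. So w(2) = 6. P is now [[3]].
Step i=1: Q has 1 at row 1, column 1; remove that cell from P, ejecting 3. So w(1) = 3. P is now [].

So w = 3 6 5 1 2 4.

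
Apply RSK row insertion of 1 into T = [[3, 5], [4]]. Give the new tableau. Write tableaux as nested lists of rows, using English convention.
In row 1, 1 replaces 3 (the leftmost entry greater than 1); 3 is bumped to row 2. In row 2, 3 replaces 4 (the leftmost entry greater than 3); 4 is bumped to row 3. 4 starts a new row 3. The new tableau is [[1, 5], [3], [4]].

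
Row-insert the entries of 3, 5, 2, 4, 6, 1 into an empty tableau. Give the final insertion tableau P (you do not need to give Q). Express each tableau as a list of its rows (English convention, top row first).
Insert 3: appended to row 1. P = [[3]].
Insert 5: appended to row 1. P = [[3, 5]].
Insert 2: 2 bumps 3 from row 1; 3 starts row 2. P = [[2, 5], [3]].
Insert 4: 4 bumps 5 from row 1; 5 appends to row 2. P = [[2, 4], [3, 5]].
Insert 6: appended to row 1. P = [[2, 4, 6], [3, 5]].
Insert 1: 1 bumps 2 from row 1; 2 bumps 3 from row 2; 3 starts row 3. P = [[1, 4, 6], [2, 5], [3]].

So P = [[1, 4, 6], [2, 5], [3]].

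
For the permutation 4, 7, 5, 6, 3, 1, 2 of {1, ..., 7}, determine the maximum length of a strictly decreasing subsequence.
4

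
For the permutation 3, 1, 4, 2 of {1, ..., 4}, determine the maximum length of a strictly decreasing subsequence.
2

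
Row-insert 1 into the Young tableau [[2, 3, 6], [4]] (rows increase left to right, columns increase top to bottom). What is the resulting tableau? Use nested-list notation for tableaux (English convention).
In row 1, 1 replaces 2 (the leftmost entry greater than 1); 2 is bumped to row 2. In row 2, 2 replaces 4 (the leftmost entry greater than 2); 4 is bumped to row 3. 4 starts a new row 3. The new tableau is [[1, 3, 6], [2], [4]].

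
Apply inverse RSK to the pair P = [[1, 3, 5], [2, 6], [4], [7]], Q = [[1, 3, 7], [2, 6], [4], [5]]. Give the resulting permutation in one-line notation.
7 4 6 2 1 3 5

Reverse the RSK construction: for i from n down to 1, find the cell of Q containing i, remove the entry at that cell from P, and reverse-bump it up through P; the value ejected from row 1 is w(i).

Step i=7: Q has 7 at row 1, column 3; remove that cell from P, ejecting 5. So w(7) = 5. P is now [[1, 3], [2, 6], [4], [7]].
Step i=6: Q has 6 at row 2, column 2; remove 6 from row 2 of P and reverse-bump: 6 enters row 1 and ejects 3. So w(6) = 3. P is now [[1, 6], [2], [4], [7]].
Step i=5: Q has 5 at row 4, column 1; remove 7 from row 4 of P and reverse-bump: 7 enters row 3 and ejects 4; 4 enters row 2 and ejects 2; 2 enters row 1 and ejects 1. So w(5) = 1. P is now [[2, 6], [4], [7]].
Step i=4: Q has 4 at row 3, column 1; remove 7 from row 3 of P and reverse-bump: 7 enters row 2 and ejects 4; 4 enters row 1 and ejects 2. So w(4) = 2. P is now [[4, 6], [7]].
Step i=3: Q has 3 at row 1, column 2; remove that cell from P, ejecting 6. So w(3) = 6. P is now [[4], [7]].
Step i=2: Q has 2 at row 2, column 1; remove 7 from row 2 of P and reverse-bump: 7 enters row 1 and ejects 4. So w(2) = 4. P is now [[7]].
Step i=1: Q has 1 at row 1, column 1; remove that cell from P, ejecting 7. So w(1) = 7. P is now [].

So w = 7 4 6 2 1 3 5.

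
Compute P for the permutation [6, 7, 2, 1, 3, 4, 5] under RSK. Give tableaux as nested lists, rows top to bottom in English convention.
Insert 6: appended to row 1. P = [[6]].
Insert 7: appended to row 1. P = [[6, 7]].
Insert 2: 2 bumps 6 from row 1; 6 starts row 2. P = [[2, 7], [6]].
Insert 1: 1 bumps 2 from row 1; 2 bumps 6 from row 2; 6 starts row 3. P = [[1, 7], [2], [6]].
Insert 3: 3 bumps 7 from row 1; 7 appends to row 2. P = [[1, 3], [2, 7], [6]].
Insert 4: appended to row 1. P = [[1, 3, 4], [2, 7], [6]].
Insert 5: appended to row 1. P = [[1, 3, 4, 5], [2, 7], [6]].

So P = [[1, 3, 4, 5], [2, 7], [6]].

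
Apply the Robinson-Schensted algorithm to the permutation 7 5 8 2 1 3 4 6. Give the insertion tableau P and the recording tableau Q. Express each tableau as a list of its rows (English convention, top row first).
Insert each entry of the permutation into P by Schensted row insertion, recording in Q the position of each new cell.

Insert 7: appended to row 1. P = [[7]].
Insert 5: 5 bumps 7 from row 1; 7 starts row 2. P = [[5], [7]].
Insert 8: appended to row 1. P = [[5, 8], [7]].
Insert 2: 2 bumps 5 from row 1; 5 bumps 7 from row 2; 7 starts row 3. P = [[2, 8], [5], [7]].
Insert 1: 1 bumps 2 from row 1; 2 bumps 5 from row 2; 5 bumps 7 from row 3; 7 starts row 4. P = [[1, 8], [2], [5], [7]].
Insert 3: 3 bumps 8 from row 1; 8 appends to row 2. P = [[1, 3], [2, 8], [5], [7]].
Insert 4: appended to row 1. P = [[1, 3, 4], [2, 8], [5], [7]].
Insert 6: appended to row 1. P = [[1, 3, 4, 6], [2, 8], [5], [7]].

So P = [[1, 3, 4, 6], [2, 8], [5], [7]], Q = [[1, 3, 7, 8], [2, 6], [4], [5]].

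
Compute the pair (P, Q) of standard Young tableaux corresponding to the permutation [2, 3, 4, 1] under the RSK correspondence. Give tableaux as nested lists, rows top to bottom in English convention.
Insert each entry of the permutation into P by Schensted row insertion, recording in Q the position of each new cell.

Insert 2: appended to row 1. P = [[2]].
Insert 3: appended to row 1. P = [[2, 3]].
Insert 4: appended to row 1. P = [[2, 3, 4]].
Insert 1: 1 bumps 2 from row 1; 2 starts row 2. P = [[1, 3, 4], [2]].

So P = [[1, 3, 4], [2]], Q = [[1, 2, 3], [4]].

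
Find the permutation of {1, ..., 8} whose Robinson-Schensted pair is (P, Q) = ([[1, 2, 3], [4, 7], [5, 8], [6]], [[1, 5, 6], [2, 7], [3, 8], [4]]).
Reverse the RSK construction: for i from n down to 1, find the cell of Q containing i, remove the entry at that cell from P, and reverse-bump it up through P; the value ejected from row 1 is w(i).

Step i=8: Q has 8 at row 3, column 2; remove 8 from row 3 of P and reverse-bump: 8 enters row 2 and ejects 7; 7 enters row 1 and ejects 3. So w(8) = 3. P is now [[1, 2, 7], [4, 8], [5], [6]].
Step i=7: Q has 7 at row 2, column 2; remove 8 from row 2 of P and reverse-bump: 8 enters row 1 and ejects 7. So w(7) = 7. P is now [[1, 2, 8], [4], [5], [6]].
Step i=6: Q has 6 at row 1, column 3; remove that cell from P, ejecting 8. So w(6) = 8. P is now [[1, 2], [4], [5], [6]].
Step i=5: Q has 5 at row 1, column 2; remove that cell from P, ejecting 2. So w(5) = 2. P is now [[1], [4], [5], [6]].
Step i=4: Q has 4 at row 4, column 1; remove 6 from row 4 of P and reverse-bump: 6 enters row 3 and ejects 5; 5 enters row 2 and ejects 4; 4 enters row 1 and ejects 1. So w(4) = 1. P is now [[4], [5], [6]].
Step i=3: Q has 3 at row 3, column 1; remove 6 from row 3 of P and reverse-bump: 6 enters row 2 and ejects 5; 5 enters row 1 and ejects 4. So w(3) = 4. P is now [[5], [6]].
Step i=2: Q has 2 at row 2, column 1; remove 6 from row 2 of P and reverse-bump: 6 enters row 1 and ejects 5. So w(2) = 5. P is now [[6]].
Step i=1: Q has 1 at row 1, column 1; remove that cell from P, ejecting 6. So w(1) = 6. P is now [].

So w = 6 5 4 1 2 8 7 3.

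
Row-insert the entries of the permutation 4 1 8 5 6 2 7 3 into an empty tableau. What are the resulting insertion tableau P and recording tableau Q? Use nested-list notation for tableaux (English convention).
P = [[1, 2, 3, 7], [4, 5, 6], [8]], Q = [[1, 3, 5, 7], [2, 4, 8], [6]]

Insert each entry of the permutation into P by Schensted row insertion, recording in Q the position of each new cell.

Insert 4: appended to row 1. P = [[4]], Q = [[1]].
Insert 1: 1 bumps 4 from row 1; 4 starts row 2. P = [[1], [4]], Q = [[1], [2]].
Insert 8: appended to row 1. P = [[1, 8], [4]], Q = [[1, 3], [2]].
Insert 5: 5 bumps 8 from row 1; 8 appends to row 2. P = [[1, 5], [4, 8]], Q = [[1, 3], [2, 4]].
Insert 6: appended to row 1. P = [[1, 5, 6], [4, 8]], Q = [[1, 3, 5], [2, 4]].
Insert 2: 2 bumps 5 from row 1; 5 bumps 8 from row 2; 8 starts row 3. P = [[1, 2, 6], [4, 5], [8]], Q = [[1, 3, 5], [2, 4], [6]].
Insert 7: appended to row 1. P = [[1, 2, 6, 7], [4, 5], [8]], Q = [[1, 3, 5, 7], [2, 4], [6]].
Insert 3: 3 bumps 6 from row 1; 6 appends to row 2. P = [[1, 2, 3, 7], [4, 5, 6], [8]], Q = [[1, 3, 5, 7], [2, 4, 8], [6]].

So P = [[1, 2, 3, 7], [4, 5, 6], [8]], Q = [[1, 3, 5, 7], [2, 4, 8], [6]].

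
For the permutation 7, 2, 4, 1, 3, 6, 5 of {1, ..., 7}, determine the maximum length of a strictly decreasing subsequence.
3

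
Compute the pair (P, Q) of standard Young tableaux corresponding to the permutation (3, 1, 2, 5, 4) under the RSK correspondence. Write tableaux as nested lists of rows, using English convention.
P = [[1, 2, 4], [3, 5]], Q = [[1, 3, 4], [2, 5]]

Insert each entry of the permutation into P by Schensted row insertion, recording in Q the position of each new cell.

Insert 3: appended to row 1. P = [[3]].
Insert 1: 1 bumps 3 from row 1; 3 starts row 2. P = [[1], [3]].
Insert 2: appended to row 1. P = [[1, 2], [3]].
Insert 5: appended to row 1. P = [[1, 2, 5], [3]].
Insert 4: 4 bumps 5 from row 1; 5 appends to row 2. P = [[1, 2, 4], [3, 5]].

So P = [[1, 2, 4], [3, 5]], Q = [[1, 3, 4], [2, 5]].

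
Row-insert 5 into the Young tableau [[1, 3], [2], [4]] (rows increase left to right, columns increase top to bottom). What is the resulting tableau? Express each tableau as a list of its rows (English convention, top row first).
[[1, 3, 5], [2], [4]]

5 is larger than every entry of row 1, so it is appended to row 1. The new tableau is [[1, 3, 5], [2], [4]].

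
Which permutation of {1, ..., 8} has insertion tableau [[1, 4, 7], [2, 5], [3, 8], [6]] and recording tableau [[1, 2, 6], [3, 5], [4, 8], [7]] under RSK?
Reverse the RSK construction: for i from n down to 1, find the cell of Q containing i, remove the entry at that cell from P, and reverse-bump it up through P; the value ejected from row 1 is w(i).

Step i=8: Q has 8 at row 3, column 2; remove 8 from row 3 of P and reverse-bump: 8 enters row 2 and ejects 5; 5 enters row 1 and ejects 4. So w(8) = 4. P is now [[1, 5, 7], [2, 8], [3], [6]].
Step i=7: Q has 7 at row 4, column 1; remove 6 from row 4 of P and reverse-bump: 6 enters row 3 and ejects 3; 3 enters row 2 and ejects 2; 2 enters row 1 and ejects 1. So w(7) = 1. P is now [[2, 5, 7], [3, 8], [6]].
Step i=6: Q has 6 at row 1, column 3; remove that cell from P, ejecting 7. So w(6) = 7. P is now [[2, 5], [3, 8], [6]].
Step i=5: Q has 5 at row 2, column 2; remove 8 from row 2 of P and reverse-bump: 8 enters row 1 and ejects 5. So w(5) = 5. P is now [[2, 8], [3], [6]].
Step i=4: Q has 4 at row 3, column 1; remove 6 from row 3 of P and reverse-bump: 6 enters row 2 and ejects 3; 3 enters row 1 and ejects 2. So w(4) = 2. P is now [[3, 8], [6]].
Step i=3: Q has 3 at row 2, column 1; remove 6 from row 2 of P and reverse-bump: 6 enters row 1 and ejects 3. So w(3) = 3. P is now [[6, 8]].
Step i=2: Q has 2 at row 1, column 2; remove that cell from P, ejecting 8. So w(2) = 8. P is now [[6]].
Step i=1: Q has 1 at row 1, column 1; remove that cell from P, ejecting 6. So w(1) = 6. P is now [].

So w = 6 8 3 2 5 7 1 4.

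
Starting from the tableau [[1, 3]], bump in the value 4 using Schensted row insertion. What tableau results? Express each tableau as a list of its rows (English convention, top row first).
4 is larger than every entry of row 1, so it is appended to row 1. The new tableau is [[1, 3, 4]].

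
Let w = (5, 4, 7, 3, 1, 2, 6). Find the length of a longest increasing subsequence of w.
3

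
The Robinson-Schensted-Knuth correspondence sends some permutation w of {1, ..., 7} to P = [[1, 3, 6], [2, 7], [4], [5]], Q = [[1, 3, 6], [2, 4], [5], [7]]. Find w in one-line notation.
Reverse the RSK construction: for i from n down to 1, find the cell of Q containing i, remove the entry at that cell from P, and reverse-bump it up through P; the value ejected from row 1 is w(i).

Step i=7: Q has 7 at row 4, column 1; remove 5 from row 4 of P and reverse-bump: 5 enters row 3 and ejects 4; 4 enters row 2 and ejects 2; 2 enters row 1 and ejects 1. So w(7) = 1. P is now [[2, 3, 6], [4, 7], [5]].
Step i=6: Q has 6 at row 1, column 3; remove that cell from P, ejecting 6. So w(6) = 6. P is now [[2, 3], [4, 7], [5]].
Step i=5: Q has 5 at row 3, column 1; remove 5 from row 3 of P and reverse-bump: 5 enters row 2 and ejects 4; 4 enters row 1 and ejects 3. So w(5) = 3. P is now [[2, 4], [5, 7]].
Step i=4: Q has 4 at row 2, column 2; remove 7 from row 2 of P and reverse-bump: 7 enters row 1 and ejects 4. So w(4) = 4. P is now [[2, 7], [5]].
Step i=3: Q has 3 at row 1, column 2; remove that cell from P, ejecting 7. So w(3) = 7. P is now [[2], [5]].
Step i=2: Q has 2 at row 2, column 1; remove 5 from row 2 of P and reverse-bump: 5 enters row 1 and ejects 2. So w(2) = 2. P is now [[5]].
Step i=1: Q has 1 at row 1, column 1; remove that cell from P, ejecting 5. So w(1) = 5. P is now [].

So w = 5 2 7 4 3 6 1.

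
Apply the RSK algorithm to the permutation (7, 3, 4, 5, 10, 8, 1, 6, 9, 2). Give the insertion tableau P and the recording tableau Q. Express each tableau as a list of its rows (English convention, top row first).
Insert each entry of the permutation into P by Schensted row insertion, recording in Q the position of each new cell.

Insert 7: appended to row 1. P = [[7]].
Insert 3: 3 bumps 7 from row 1; 7 starts row 2. P = [[3], [7]].
Insert 4: appended to row 1. P = [[3, 4], [7]].
Insert 5: appended to row 1. P = [[3, 4, 5], [7]].
Insert 10: appended to row 1. P = [[3, 4, 5, 10], [7]].
Insert 8: 8 bumps 10 from row 1; 10 appends to row 2. P = [[3, 4, 5, 8], [7, 10]].
Insert 1: 1 bumps 3 from row 1; 3 bumps 7 from row 2; 7 starts row 3. P = [[1, 4, 5, 8], [3, 10], [7]].
Insert 6: 6 bumps 8 from row 1; 8 bumps 10 from row 2; 10 appends to row 3. P = [[1, 4, 5, 6], [3, 8], [7, 10]].
Insert 9: appended to row 1. P = [[1, 4, 5, 6, 9], [3, 8], [7, 10]].
Insert 2: 2 bumps 4 from row 1; 4 bumps 8 from row 2; 8 bumps 10 from row 3; 10 starts row 4. P = [[1, 2, 5, 6, 9], [3, 4], [7, 8], [10]].

So P = [[1, 2, 5, 6, 9], [3, 4], [7, 8], [10]], Q = [[1, 3, 4, 5, 9], [2, 6], [7, 8], [10]].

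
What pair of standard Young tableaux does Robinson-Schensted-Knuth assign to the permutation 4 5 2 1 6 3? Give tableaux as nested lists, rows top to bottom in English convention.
Insert each entry of the permutation into P by Schensted row insertion, recording in Q the position of each new cell.

Insert 4: appended to row 1. P = [[4]], Q = [[1]].
Insert 5: appended to row 1. P = [[4, 5]], Q = [[1, 2]].
Insert 2: 2 bumps 4 from row 1; 4 starts row 2. P = [[2, 5], [4]], Q = [[1, 2], [3]].
Insert 1: 1 bumps 2 from row 1; 2 bumps 4 from row 2; 4 starts row 3. P = [[1, 5], [2], [4]], Q = [[1, 2], [3], [4]].
Insert 6: appended to row 1. P = [[1, 5, 6], [2], [4]], Q = [[1, 2, 5], [3], [4]].
Insert 3: 3 bumps 5 from row 1; 5 appends to row 2. P = [[1, 3, 6], [2, 5], [4]], Q = [[1, 2, 5], [3, 6], [4]].

So P = [[1, 3, 6], [2, 5], [4]], Q = [[1, 2, 5], [3, 6], [4]].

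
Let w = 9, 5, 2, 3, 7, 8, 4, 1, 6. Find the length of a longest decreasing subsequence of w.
4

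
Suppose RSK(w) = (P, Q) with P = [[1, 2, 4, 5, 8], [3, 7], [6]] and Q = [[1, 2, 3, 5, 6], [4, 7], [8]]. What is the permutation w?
Reverse the RSK construction: for i from n down to 1, find the cell of Q containing i, remove the entry at that cell from P, and reverse-bump it up through P; the value ejected from row 1 is w(i).

Step i=8: Q has 8 at row 3, column 1; remove 6 from row 3 of P and reverse-bump: 6 enters row 2 and ejects 3; 3 enters row 1 and ejects 2. So w(8) = 2. P is now [[1, 3, 4, 5, 8], [6, 7]].
Step i=7: Q has 7 at row 2, column 2; remove 7 from row 2 of P and reverse-bump: 7 enters row 1 and ejects 5. So w(7) = 5. P is now [[1, 3, 4, 7, 8], [6]].
Step i=6: Q has 6 at row 1, column 5; remove that cell from P, ejecting 8. So w(6) = 8. P is now [[1, 3, 4, 7], [6]].
Step i=5: Q has 5 at row 1, column 4; remove that cell from P, ejecting 7. So w(5) = 7. P is now [[1, 3, 4], [6]].
Step i=4: Q has 4 at row 2, column 1; remove 6 from row 2 of P and reverse-bump: 6 enters row 1 and ejects 4. So w(4) = 4. P is now [[1, 3, 6]].
Step i=3: Q has 3 at row 1, column 3; remove that cell from P, ejecting 6. So w(3) = 6. P is now [[1, 3]].
Step i=2: Q has 2 at row 1, column 2; remove that cell from P, ejecting 3. So w(2) = 3. P is now [[1]].
Step i=1: Q has 1 at row 1, column 1; remove that cell from P, ejecting 1. So w(1) = 1. P is now [].

So w = 1 3 6 4 7 8 5 2.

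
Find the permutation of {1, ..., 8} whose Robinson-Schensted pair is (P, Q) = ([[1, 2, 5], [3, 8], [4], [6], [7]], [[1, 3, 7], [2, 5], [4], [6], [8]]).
Reverse the RSK construction: for i from n down to 1, find the cell of Q containing i, remove the entry at that cell from P, and reverse-bump it up through P; the value ejected from row 1 is w(i).

Step i=8: Q has 8 at row 5, column 1; remove 7 from row 5 of P and reverse-bump: 7 enters row 4 and ejects 6; 6 enters row 3 and ejects 4; 4 enters row 2 and ejects 3; 3 enters row 1 and ejects 2. So w(8) = 2. P is now [[1, 3, 5], [4, 8], [6], [7]].
Step i=7: Q has 7 at row 1, column 3; remove that cell from P, ejecting 5. So w(7) = 5. P is now [[1, 3], [4, 8], [6], [7]].
Step i=6: Q has 6 at row 4, column 1; remove 7 from row 4 of P and reverse-bump: 7 enters row 3 and ejects 6; 6 enters row 2 and ejects 4; 4 enters row 1 and ejects 3. So w(6) = 3. P is now [[1, 4], [6, 8], [7]].
Step i=5: Q has 5 at row 2, column 2; remove 8 from row 2 of P and reverse-bump: 8 enters row 1 and ejects 4. So w(5) = 4. P is now [[1, 8], [6], [7]].
Step i=4: Q has 4 at row 3, column 1; remove 7 from row 3 of P and reverse-bump: 7 enters row 2 and ejects 6; 6 enters row 1 and ejects 1. So w(4) = 1. P is now [[6, 8], [7]].
Step i=3: Q has 3 at row 1, column 2; remove that cell from P, ejecting 8. So w(3) = 8. P is now [[6], [7]].
Step i=2: Q has 2 at row 2, column 1; remove 7 from row 2 of P and reverse-bump: 7 enters row 1 and ejects 6. So w(2) = 6. P is now [[7]].
Step i=1: Q has 1 at row 1, column 1; remove that cell from P, ejecting 7. So w(1) = 7. P is now [].

So w = 7 6 8 1 4 3 5 2.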